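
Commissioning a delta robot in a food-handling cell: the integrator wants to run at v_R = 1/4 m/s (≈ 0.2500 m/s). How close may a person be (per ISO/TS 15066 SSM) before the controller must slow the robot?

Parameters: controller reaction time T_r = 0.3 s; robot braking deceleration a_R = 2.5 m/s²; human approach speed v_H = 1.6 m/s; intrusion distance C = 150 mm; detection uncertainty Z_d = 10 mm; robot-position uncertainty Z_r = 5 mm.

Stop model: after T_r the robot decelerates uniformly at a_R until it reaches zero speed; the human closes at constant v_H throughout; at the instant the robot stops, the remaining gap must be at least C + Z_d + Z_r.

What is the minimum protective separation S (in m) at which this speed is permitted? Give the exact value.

T_s = v_R/a_R = (1/4)/(5/2) = 0.1000 s
robot covers v_R·T_r = 0.2500·0.3000 = 0.0750 m before braking
braking distance = 0.2500²/(2·2.5000) = 0.0125 m
person approaches 1.6000·(0.3000+0.1000) = 0.6400 m
residual clearance needed = 0.1500+0.0100+0.0050 = 0.1650 m
S_min ≈ 0.0750+0.0125+0.6400+0.1650  ⇒  S_min = 357/400 m

S_min = 357/400 m = 0.8925 m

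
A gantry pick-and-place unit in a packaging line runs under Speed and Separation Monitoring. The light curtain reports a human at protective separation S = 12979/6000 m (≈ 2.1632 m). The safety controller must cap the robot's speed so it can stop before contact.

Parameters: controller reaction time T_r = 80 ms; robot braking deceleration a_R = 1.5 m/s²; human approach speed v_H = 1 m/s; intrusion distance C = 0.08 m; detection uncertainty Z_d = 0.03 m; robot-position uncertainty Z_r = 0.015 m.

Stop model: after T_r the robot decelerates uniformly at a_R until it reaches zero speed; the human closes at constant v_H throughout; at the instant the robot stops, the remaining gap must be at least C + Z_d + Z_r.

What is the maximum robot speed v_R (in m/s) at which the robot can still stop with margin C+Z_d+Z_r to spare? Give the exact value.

v_R_max = 31/20 m/s = 1.5500 m/s

quadratic (1/3)·v² + (56/75)·v + (-11749/6000) = 0
  disc = (56/75)² − 4·(1/3)·(-11749/6000) = 7921/2500 ; √disc = 89/50
  v_R = (−(56/75) + 89/50) / (2·(1/3)) = 31/20 m/s
check:
T_s = v_R/a_R = (31/20)/(3/2) = 1.0333 s
reaction-phase robot travel = 1.5500·0.0800 = 0.1240 m
robot under decel: 1.5500²/(2·1.5000) = 0.8008 m
person approaches 1.0000·(0.0800+1.0333) = 1.1133 m
residual clearance needed = 0.0800+0.0300+0.0150 = 0.1250 m
sum ≈ 0.1240+0.8008+1.1133+0.1250 ≈ 2.1632 m = S ✓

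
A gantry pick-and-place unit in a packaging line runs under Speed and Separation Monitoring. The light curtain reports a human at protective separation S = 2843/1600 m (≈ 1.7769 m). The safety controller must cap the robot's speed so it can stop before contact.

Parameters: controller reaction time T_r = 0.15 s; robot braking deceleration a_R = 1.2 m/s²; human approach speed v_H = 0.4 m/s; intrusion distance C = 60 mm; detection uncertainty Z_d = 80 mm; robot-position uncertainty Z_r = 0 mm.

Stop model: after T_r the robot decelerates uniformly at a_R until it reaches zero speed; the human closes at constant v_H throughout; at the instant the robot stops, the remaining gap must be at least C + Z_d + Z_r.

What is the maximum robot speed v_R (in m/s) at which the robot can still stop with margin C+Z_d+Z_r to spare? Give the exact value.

collect terms ⇒ (5/12)·v_R² + (29/60)·v_R + (-2523/1600) = 0
  disc = (29/60)² − 4·(5/12)·(-2523/1600) = 41209/14400 ; √disc = 203/120
  v_R = (−(29/60) + 203/120) / (2·(5/12)) = 29/20 m/s
check:
stop time T_s = (29/20)/(6/5) = 1.2083 s
reaction-phase robot travel = 1.4500·0.1500 = 0.2175 m
robot covers 1.4500·1.2083 − ½·1.2000·1.2083² = 0.8760 m while stopping
human over T_r+T_s: 0.4000·(0.1500+1.2083) = 0.5433 m
C+Z_d+Z_r = 0.0600+0.0800+0.0000 = 0.1400 m
sum ≈ 0.2175+0.8760+0.5433+0.1400 ≈ 1.7769 m = S ✓

v_R_max = 29/20 m/s = 1.4500 m/s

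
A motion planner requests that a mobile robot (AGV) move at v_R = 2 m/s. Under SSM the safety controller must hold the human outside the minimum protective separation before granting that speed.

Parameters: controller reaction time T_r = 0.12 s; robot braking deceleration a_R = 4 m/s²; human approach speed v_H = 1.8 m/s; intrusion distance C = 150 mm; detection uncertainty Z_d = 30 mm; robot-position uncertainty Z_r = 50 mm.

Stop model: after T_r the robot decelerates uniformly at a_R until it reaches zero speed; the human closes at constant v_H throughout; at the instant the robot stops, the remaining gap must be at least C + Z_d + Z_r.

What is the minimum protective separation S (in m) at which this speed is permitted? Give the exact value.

S_min = 1043/500 m = 2.0860 m

braking lasts T_s = 2/4 = 0.5000 s
robot covers v_R·T_r = 2.0000·0.1200 = 0.2400 m before braking
robot under decel: 2.0000²/(2·4.0000) = 0.5000 m
human over T_r+T_s: 1.8000·(0.1200+0.5000) = 1.1160 m
residual clearance needed = 0.1500+0.0300+0.0500 = 0.2300 m
S_min ≈ 0.2400+0.5000+1.1160+0.2300  ⇒  S_min = 1043/500 m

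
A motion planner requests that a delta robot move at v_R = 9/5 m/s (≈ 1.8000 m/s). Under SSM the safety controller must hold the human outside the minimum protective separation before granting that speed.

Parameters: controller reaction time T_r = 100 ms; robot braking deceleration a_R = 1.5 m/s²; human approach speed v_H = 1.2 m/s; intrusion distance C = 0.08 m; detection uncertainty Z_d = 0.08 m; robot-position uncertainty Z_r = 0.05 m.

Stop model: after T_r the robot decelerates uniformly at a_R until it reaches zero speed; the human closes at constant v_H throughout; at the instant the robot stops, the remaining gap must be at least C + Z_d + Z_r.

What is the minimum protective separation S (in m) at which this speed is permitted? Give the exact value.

S_min = 303/100 m = 3.0300 m

stop time T_s = (9/5)/(3/2) = 1.2000 s
robot covers v_R·T_r = 1.8000·0.1000 = 0.1800 m before braking
robot covers 1.8000·1.2000 − ½·1.5000·1.2000² = 1.0800 m while stopping
human closes 1.2000·1.3000 = 1.5600 m
margins: 0.0800+0.0800+0.0500 = 0.2100 m
S_min ≈ 0.1800+1.0800+1.5600+0.2100  ⇒  S_min = 303/100 m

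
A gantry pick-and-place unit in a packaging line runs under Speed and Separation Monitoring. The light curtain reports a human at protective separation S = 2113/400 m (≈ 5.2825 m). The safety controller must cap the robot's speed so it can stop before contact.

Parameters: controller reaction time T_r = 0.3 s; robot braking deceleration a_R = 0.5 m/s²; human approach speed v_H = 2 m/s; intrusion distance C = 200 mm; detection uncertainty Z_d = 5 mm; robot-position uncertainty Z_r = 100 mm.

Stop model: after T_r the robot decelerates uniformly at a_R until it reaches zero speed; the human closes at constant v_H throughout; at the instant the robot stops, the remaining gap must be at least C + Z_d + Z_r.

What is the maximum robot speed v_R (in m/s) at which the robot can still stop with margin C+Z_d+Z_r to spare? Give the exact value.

collect terms ⇒ (1)·v_R² + (43/10)·v_R + (-1751/400) = 0
  disc = (43/10)² − 4·(1)·(-1751/400) = 36 ; √disc = 6
  v_R = (−(43/10) + 6) / (2·(1)) = 17/20 m/s
check:
stop time T_s = (17/20)/(1/2) = 1.7000 s
robot covers v_R·T_r = 0.8500·0.3000 = 0.2550 m before braking
braking distance = 0.8500²/(2·0.5000) = 0.7225 m
human closes 2.0000·2.0000 = 4.0000 m
residual clearance needed = 0.2000+0.0050+0.1000 = 0.3050 m
sum ≈ 0.2550+0.7225+4.0000+0.3050 ≈ 5.2825 m = S ✓

v_R_max = 17/20 m/s = 0.8500 m/s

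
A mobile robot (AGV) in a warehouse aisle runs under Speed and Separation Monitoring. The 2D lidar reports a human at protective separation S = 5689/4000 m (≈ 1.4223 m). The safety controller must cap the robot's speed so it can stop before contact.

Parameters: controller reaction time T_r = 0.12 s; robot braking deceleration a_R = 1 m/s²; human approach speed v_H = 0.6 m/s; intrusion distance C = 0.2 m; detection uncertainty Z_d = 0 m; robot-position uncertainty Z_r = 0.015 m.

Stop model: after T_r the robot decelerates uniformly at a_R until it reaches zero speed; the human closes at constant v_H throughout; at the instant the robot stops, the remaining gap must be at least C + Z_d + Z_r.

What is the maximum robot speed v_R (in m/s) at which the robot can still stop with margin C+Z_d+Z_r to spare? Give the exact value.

v_R_max = 19/20 m/s = 0.9500 m/s

at the boundary: (1/2)·v² + (18/25)·v + (-4541/4000) = 0
  disc = (18/25)² − 4·(1/2)·(-4541/4000) = 27889/10000 ; √disc = 167/100
  v_R = (−(18/25) + 167/100) / (2·(1/2)) = 19/20 m/s
check:
stop time T_s = (19/20)/1 = 0.9500 s
robot covers v_R·T_r = 0.9500·0.1200 = 0.1140 m before braking
braking distance = 0.9500²/(2·1.0000) = 0.4512 m
human over T_r+T_s: 0.6000·(0.1200+0.9500) = 0.6420 m
residual clearance needed = 0.2000+0.0000+0.0150 = 0.2150 m
sum ≈ 0.1140+0.4512+0.6420+0.2150 ≈ 1.4223 m = S ✓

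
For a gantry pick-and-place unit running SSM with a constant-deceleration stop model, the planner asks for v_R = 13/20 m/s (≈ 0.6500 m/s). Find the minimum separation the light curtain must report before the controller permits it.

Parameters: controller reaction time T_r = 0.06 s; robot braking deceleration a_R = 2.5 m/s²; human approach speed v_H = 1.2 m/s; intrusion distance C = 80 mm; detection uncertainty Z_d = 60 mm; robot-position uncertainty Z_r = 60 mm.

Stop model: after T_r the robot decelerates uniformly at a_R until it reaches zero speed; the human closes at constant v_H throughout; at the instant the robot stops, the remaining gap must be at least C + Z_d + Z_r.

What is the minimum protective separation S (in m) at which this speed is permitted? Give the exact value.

stop time T_s = (13/20)/(5/2) = 0.2600 s
robot in T_r: 0.6500·0.0600 = 0.0390 m
robot under decel: 0.6500²/(2·2.5000) = 0.0845 m
human closes 1.2000·0.3200 = 0.3840 m
residual clearance needed = 0.0800+0.0600+0.0600 = 0.2000 m
S_min ≈ 0.0390+0.0845+0.3840+0.2000  ⇒  S_min = 283/400 m

S_min = 283/400 m = 0.7075 m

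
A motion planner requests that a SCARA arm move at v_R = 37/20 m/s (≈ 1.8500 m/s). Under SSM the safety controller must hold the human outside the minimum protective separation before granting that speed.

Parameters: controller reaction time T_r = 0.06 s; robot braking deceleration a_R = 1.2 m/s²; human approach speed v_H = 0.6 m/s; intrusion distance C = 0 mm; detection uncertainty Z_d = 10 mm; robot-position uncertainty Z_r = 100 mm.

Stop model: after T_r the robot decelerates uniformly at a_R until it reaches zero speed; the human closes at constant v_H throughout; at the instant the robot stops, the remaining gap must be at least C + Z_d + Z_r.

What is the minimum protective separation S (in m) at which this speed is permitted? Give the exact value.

S_min = 62593/24000 m = 2.6080 m

braking lasts T_s = (37/20)/(6/5) = 1.5417 s
reaction-phase robot travel = 1.8500·0.0600 = 0.1110 m
braking distance = 1.8500²/(2·1.2000) = 1.4260 m
human closes 0.6000·1.6017 = 0.9610 m
residual clearance needed = 0.0000+0.0100+0.1000 = 0.1100 m
S_min ≈ 0.1110+1.4260+0.9610+0.1100  ⇒  S_min = 62593/24000 m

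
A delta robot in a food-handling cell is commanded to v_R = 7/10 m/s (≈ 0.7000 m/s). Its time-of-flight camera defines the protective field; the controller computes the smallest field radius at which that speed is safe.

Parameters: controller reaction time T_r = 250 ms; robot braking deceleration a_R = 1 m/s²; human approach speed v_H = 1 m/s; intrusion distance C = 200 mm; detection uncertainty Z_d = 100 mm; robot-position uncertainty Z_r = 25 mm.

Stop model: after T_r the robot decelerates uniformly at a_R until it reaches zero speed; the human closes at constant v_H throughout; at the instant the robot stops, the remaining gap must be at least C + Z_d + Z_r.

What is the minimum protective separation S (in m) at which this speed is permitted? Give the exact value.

S_min = 339/200 m = 1.6950 m

braking lasts T_s = (7/10)/1 = 0.7000 s
robot in T_r: 0.7000·0.2500 = 0.1750 m
braking distance = 0.7000²/(2·1.0000) = 0.2450 m
human over T_r+T_s: 1.0000·(0.2500+0.7000) = 0.9500 m
C+Z_d+Z_r = 0.2000+0.1000+0.0250 = 0.3250 m
S_min ≈ 0.1750+0.2450+0.9500+0.3250  ⇒  S_min = 339/200 m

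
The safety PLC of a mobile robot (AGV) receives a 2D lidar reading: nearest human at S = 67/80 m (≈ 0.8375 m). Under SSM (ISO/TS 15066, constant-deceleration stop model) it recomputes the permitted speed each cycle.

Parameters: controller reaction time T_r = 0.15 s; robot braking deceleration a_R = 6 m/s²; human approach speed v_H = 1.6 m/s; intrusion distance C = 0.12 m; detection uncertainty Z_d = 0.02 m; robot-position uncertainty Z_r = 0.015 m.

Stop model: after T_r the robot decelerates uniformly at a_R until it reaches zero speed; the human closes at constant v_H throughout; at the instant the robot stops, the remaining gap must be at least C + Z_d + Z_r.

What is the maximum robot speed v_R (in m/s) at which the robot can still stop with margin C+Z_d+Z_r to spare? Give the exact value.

collect terms ⇒ (1/12)·v_R² + (5/12)·v_R + (-177/400) = 0
  disc = (5/12)² − 4·(1/12)·(-177/400) = 289/900 ; √disc = 17/30
  v_R = (−(5/12) + 17/30) / (2·(1/12)) = 9/10 m/s
check:
T_s = v_R/a_R = (9/10)/6 = 0.1500 s
reaction-phase robot travel = 0.9000·0.1500 = 0.1350 m
robot covers 0.9000·0.1500 − ½·6.0000·0.1500² = 0.0675 m while stopping
human closes 1.6000·0.3000 = 0.4800 m
margins: 0.1200+0.0200+0.0150 = 0.1550 m
sum ≈ 0.1350+0.0675+0.4800+0.1550 ≈ 0.8375 m = S ✓

v_R_max = 9/10 m/s = 0.9000 m/s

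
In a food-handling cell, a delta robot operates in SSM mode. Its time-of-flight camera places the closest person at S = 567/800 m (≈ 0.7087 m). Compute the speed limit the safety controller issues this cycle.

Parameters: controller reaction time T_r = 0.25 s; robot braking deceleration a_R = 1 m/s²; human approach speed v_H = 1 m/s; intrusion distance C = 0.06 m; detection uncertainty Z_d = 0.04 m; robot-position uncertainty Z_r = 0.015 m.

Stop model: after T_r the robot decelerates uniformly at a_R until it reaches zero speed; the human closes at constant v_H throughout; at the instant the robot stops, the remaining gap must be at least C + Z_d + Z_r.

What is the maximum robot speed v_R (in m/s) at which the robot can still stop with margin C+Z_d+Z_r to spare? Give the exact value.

v_R_max = 1/4 m/s = 0.2500 m/s

collect terms ⇒ (1/2)·v_R² + (5/4)·v_R + (-11/32) = 0
  disc = (5/4)² − 4·(1/2)·(-11/32) = 9/4 ; √disc = 3/2
  v_R = (−(5/4) + 3/2) / (2·(1/2)) = 1/4 m/s
check:
stop time T_s = (1/4)/1 = 0.2500 s
robot covers v_R·T_r = 0.2500·0.2500 = 0.0625 m before braking
robot under decel: 0.2500²/(2·1.0000) = 0.0312 m
person approaches 1.0000·(0.2500+0.2500) = 0.5000 m
margins: 0.0600+0.0400+0.0150 = 0.1150 m
sum ≈ 0.0625+0.0312+0.5000+0.1150 ≈ 0.7087 m = S ✓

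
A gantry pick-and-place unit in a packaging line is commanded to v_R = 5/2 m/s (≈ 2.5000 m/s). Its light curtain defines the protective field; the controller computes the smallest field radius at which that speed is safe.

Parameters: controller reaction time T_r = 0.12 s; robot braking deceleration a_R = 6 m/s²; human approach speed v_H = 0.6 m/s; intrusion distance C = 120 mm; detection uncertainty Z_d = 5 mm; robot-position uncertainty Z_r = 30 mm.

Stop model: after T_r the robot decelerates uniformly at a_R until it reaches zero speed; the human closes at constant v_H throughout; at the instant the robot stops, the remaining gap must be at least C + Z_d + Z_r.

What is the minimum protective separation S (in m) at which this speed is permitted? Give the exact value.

stop time T_s = (5/2)/6 = 0.4167 s
reaction-phase robot travel = 2.5000·0.1200 = 0.3000 m
robot under decel: 2.5000²/(2·6.0000) = 0.5208 m
human closes 0.6000·0.5367 = 0.3220 m
margins: 0.1200+0.0050+0.0300 = 0.1550 m
S_min ≈ 0.3000+0.5208+0.3220+0.1550  ⇒  S_min = 7787/6000 m

S_min = 7787/6000 m = 1.2978 m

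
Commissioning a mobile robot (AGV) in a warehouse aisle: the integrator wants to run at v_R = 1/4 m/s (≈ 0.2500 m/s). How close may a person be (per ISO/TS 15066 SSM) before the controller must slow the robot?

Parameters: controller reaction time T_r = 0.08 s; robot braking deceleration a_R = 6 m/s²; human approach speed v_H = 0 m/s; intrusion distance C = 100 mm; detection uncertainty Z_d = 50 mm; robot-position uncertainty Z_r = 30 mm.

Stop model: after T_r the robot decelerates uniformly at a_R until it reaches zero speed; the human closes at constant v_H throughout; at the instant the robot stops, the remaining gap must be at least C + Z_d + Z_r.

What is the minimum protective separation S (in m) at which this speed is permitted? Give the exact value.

S_min = 197/960 m = 0.2052 m

stop time T_s = (1/4)/6 = 0.0417 s
reaction-phase robot travel = 0.2500·0.0800 = 0.0200 m
robot under decel: 0.2500²/(2·6.0000) = 0.0052 m
human closes 0.0000·0.1217 = 0.0000 m
C+Z_d+Z_r = 0.1000+0.0500+0.0300 = 0.1800 m
S_min ≈ 0.0200+0.0052+0.0000+0.1800  ⇒  S_min = 197/960 m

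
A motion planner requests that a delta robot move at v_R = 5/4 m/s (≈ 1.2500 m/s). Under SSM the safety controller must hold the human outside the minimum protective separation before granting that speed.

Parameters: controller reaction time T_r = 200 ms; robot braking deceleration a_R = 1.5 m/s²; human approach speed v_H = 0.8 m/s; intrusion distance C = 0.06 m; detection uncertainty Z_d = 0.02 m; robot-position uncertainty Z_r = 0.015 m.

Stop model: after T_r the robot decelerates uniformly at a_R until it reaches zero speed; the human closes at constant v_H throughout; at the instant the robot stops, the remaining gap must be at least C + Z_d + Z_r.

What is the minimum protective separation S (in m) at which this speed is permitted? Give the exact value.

braking lasts T_s = (5/4)/(3/2) = 0.8333 s
robot in T_r: 1.2500·0.2000 = 0.2500 m
braking distance = 1.2500²/(2·1.5000) = 0.5208 m
human closes 0.8000·1.0333 = 0.8267 m
residual clearance needed = 0.0600+0.0200+0.0150 = 0.0950 m
S_min ≈ 0.2500+0.5208+0.8267+0.0950  ⇒  S_min = 677/400 m

S_min = 677/400 m = 1.6925 m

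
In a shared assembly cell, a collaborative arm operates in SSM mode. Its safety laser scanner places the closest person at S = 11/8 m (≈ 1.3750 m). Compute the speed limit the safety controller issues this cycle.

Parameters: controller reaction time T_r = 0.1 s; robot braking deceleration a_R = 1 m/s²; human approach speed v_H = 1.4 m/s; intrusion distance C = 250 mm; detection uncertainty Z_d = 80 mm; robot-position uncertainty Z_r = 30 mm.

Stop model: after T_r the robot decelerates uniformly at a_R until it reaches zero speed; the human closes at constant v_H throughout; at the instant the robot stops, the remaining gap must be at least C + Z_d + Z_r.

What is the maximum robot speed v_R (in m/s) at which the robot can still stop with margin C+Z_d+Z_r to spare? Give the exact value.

v_R_max = 1/2 m/s = 0.5000 m/s

at the boundary: (1/2)·v² + (3/2)·v + (-7/8) = 0
  disc = (3/2)² − 4·(1/2)·(-7/8) = 4 ; √disc = 2
  v_R = (−(3/2) + 2) / (2·(1/2)) = 1/2 m/s
check:
braking lasts T_s = (1/2)/1 = 0.5000 s
robot in T_r: 0.5000·0.1000 = 0.0500 m
robot under decel: 0.5000²/(2·1.0000) = 0.1250 m
human closes 1.4000·0.6000 = 0.8400 m
C+Z_d+Z_r = 0.2500+0.0800+0.0300 = 0.3600 m
sum ≈ 0.0500+0.1250+0.8400+0.3600 ≈ 1.3750 m = S ✓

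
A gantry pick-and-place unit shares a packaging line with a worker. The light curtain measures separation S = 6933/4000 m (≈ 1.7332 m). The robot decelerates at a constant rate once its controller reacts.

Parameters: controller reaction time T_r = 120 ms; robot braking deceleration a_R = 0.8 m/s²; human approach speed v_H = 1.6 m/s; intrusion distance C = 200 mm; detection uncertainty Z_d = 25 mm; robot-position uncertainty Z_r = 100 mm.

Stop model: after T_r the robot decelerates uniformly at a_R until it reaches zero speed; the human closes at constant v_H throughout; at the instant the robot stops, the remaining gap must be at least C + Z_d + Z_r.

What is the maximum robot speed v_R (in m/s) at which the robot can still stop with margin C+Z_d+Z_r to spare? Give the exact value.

v_R_max = 1/2 m/s = 0.5000 m/s

quadratic (5/8)·v² + (53/25)·v + (-973/800) = 0
  disc = (53/25)² − 4·(5/8)·(-973/800) = 301401/40000 ; √disc = 549/200
  v_R = (−(53/25) + 549/200) / (2·(5/8)) = 1/2 m/s
check:
braking lasts T_s = (1/2)/(4/5) = 0.6250 s
reaction-phase robot travel = 0.5000·0.1200 = 0.0600 m
robot covers 0.5000·0.6250 − ½·0.8000·0.6250² = 0.1562 m while stopping
human closes 1.6000·0.7450 = 1.1920 m
margins: 0.2000+0.0250+0.1000 = 0.3250 m
sum ≈ 0.0600+0.1562+1.1920+0.3250 ≈ 1.7332 m = S ✓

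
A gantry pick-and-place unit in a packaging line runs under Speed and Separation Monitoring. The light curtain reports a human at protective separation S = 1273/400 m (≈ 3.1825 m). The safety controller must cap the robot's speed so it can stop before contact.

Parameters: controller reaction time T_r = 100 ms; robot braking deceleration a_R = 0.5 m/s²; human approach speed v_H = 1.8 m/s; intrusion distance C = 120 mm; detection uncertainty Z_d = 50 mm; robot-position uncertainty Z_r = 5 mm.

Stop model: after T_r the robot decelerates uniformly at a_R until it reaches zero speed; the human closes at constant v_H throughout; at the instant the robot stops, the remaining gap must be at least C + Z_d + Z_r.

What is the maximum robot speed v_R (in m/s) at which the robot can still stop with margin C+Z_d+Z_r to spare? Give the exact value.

v_R_max = 13/20 m/s = 0.6500 m/s

quadratic (1)·v² + (37/10)·v + (-1131/400) = 0
  disc = (37/10)² − 4·(1)·(-1131/400) = 25 ; √disc = 5
  v_R = (−(37/10) + 5) / (2·(1)) = 13/20 m/s
check:
T_s = v_R/a_R = (13/20)/(1/2) = 1.3000 s
robot in T_r: 0.6500·0.1000 = 0.0650 m
robot covers 0.6500·1.3000 − ½·0.5000·1.3000² = 0.4225 m while stopping
person approaches 1.8000·(0.1000+1.3000) = 2.5200 m
margins: 0.1200+0.0500+0.0050 = 0.1750 m
sum ≈ 0.0650+0.4225+2.5200+0.1750 ≈ 3.1825 m = S ✓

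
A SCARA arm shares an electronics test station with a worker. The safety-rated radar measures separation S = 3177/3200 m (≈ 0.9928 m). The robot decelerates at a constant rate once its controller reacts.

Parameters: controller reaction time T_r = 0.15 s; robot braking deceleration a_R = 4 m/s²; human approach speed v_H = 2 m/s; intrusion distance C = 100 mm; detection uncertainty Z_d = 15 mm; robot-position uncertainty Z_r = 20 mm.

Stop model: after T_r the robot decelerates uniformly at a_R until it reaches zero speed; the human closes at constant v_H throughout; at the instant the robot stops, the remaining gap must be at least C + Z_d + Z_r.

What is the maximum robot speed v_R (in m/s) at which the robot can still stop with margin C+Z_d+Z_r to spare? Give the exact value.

collect terms ⇒ (1/8)·v_R² + (13/20)·v_R + (-357/640) = 0
  disc = (13/20)² − 4·(1/8)·(-357/640) = 4489/6400 ; √disc = 67/80
  v_R = (−(13/20) + 67/80) / (2·(1/8)) = 3/4 m/s
check:
braking lasts T_s = (3/4)/4 = 0.1875 s
robot covers v_R·T_r = 0.7500·0.1500 = 0.1125 m before braking
robot under decel: 0.7500²/(2·4.0000) = 0.0703 m
person approaches 2.0000·(0.1500+0.1875) = 0.6750 m
C+Z_d+Z_r = 0.1000+0.0150+0.0200 = 0.1350 m
sum ≈ 0.1125+0.0703+0.6750+0.1350 ≈ 0.9928 m = S ✓

v_R_max = 3/4 m/s = 0.7500 m/s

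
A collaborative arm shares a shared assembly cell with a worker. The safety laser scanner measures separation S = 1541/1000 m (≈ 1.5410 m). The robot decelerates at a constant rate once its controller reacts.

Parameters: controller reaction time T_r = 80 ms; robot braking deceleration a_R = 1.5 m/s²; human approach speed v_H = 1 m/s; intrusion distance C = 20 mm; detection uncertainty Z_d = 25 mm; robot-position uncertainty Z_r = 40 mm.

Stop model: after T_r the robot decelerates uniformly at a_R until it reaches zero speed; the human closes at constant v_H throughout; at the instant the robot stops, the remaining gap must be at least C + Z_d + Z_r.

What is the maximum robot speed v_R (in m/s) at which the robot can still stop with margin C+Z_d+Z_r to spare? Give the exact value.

at the boundary: (1/3)·v² + (56/75)·v + (-172/125) = 0
  disc = (56/75)² − 4·(1/3)·(-172/125) = 13456/5625 ; √disc = 116/75
  v_R = (−(56/75) + 116/75) / (2·(1/3)) = 6/5 m/s
check:
T_s = v_R/a_R = (6/5)/(3/2) = 0.8000 s
robot in T_r: 1.2000·0.0800 = 0.0960 m
robot under decel: 1.2000²/(2·1.5000) = 0.4800 m
human closes 1.0000·0.8800 = 0.8800 m
margins: 0.0200+0.0250+0.0400 = 0.0850 m
sum ≈ 0.0960+0.4800+0.8800+0.0850 ≈ 1.5410 m = S ✓

v_R_max = 6/5 m/s = 1.2000 m/s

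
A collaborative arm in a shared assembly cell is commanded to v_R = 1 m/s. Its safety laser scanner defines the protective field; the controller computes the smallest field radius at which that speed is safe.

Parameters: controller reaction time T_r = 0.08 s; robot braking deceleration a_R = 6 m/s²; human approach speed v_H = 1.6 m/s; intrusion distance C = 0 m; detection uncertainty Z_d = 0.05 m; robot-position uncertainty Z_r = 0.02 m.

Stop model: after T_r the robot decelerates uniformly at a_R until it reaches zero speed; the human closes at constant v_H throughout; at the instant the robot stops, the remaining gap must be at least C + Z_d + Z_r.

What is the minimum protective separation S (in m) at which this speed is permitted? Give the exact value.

S_min = 157/250 m = 0.6280 m

T_s = v_R/a_R = 1/6 = 0.1667 s
robot covers v_R·T_r = 1.0000·0.0800 = 0.0800 m before braking
robot covers 1.0000·0.1667 − ½·6.0000·0.1667² = 0.0833 m while stopping
human over T_r+T_s: 1.6000·(0.0800+0.1667) = 0.3947 m
margins: 0.0000+0.0500+0.0200 = 0.0700 m
S_min ≈ 0.0800+0.0833+0.3947+0.0700  ⇒  S_min = 157/250 m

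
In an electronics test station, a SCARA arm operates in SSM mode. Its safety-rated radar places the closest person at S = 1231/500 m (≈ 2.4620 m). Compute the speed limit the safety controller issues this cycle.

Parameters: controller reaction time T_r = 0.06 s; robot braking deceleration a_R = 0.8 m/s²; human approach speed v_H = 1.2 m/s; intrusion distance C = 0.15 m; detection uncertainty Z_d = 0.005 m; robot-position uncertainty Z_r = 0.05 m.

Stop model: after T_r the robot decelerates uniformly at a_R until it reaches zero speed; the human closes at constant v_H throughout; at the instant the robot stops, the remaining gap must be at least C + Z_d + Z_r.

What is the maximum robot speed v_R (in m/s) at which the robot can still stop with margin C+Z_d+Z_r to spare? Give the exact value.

quadratic (5/8)·v² + (39/25)·v + (-437/200) = 0
  disc = (39/25)² − 4·(5/8)·(-437/200) = 78961/10000 ; √disc = 281/100
  v_R = (−(39/25) + 281/100) / (2·(5/8)) = 1 m/s
check:
stop time T_s = 1/(4/5) = 1.2500 s
reaction-phase robot travel = 1.0000·0.0600 = 0.0600 m
robot covers 1.0000·1.2500 − ½·0.8000·1.2500² = 0.6250 m while stopping
human closes 1.2000·1.3100 = 1.5720 m
margins: 0.1500+0.0050+0.0500 = 0.2050 m
sum ≈ 0.0600+0.6250+1.5720+0.2050 ≈ 2.4620 m = S ✓

v_R_max = 1 m/s = 1.0000 m/s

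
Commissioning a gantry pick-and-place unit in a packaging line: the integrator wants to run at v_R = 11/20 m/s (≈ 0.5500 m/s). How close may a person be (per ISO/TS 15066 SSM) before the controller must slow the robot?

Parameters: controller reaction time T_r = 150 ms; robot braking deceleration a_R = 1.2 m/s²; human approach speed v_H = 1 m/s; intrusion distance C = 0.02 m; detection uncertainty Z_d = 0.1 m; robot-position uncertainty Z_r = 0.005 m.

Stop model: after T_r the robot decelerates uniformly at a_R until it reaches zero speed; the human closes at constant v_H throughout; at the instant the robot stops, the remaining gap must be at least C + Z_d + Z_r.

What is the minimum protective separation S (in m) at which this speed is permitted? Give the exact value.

S_min = 1507/1600 m = 0.9419 m

T_s = v_R/a_R = (11/20)/(6/5) = 0.4583 s
reaction-phase robot travel = 0.5500·0.1500 = 0.0825 m
braking distance = 0.5500²/(2·1.2000) = 0.1260 m
human closes 1.0000·0.6083 = 0.6083 m
C+Z_d+Z_r = 0.0200+0.1000+0.0050 = 0.1250 m
S_min ≈ 0.0825+0.1260+0.6083+0.1250  ⇒  S_min = 1507/1600 m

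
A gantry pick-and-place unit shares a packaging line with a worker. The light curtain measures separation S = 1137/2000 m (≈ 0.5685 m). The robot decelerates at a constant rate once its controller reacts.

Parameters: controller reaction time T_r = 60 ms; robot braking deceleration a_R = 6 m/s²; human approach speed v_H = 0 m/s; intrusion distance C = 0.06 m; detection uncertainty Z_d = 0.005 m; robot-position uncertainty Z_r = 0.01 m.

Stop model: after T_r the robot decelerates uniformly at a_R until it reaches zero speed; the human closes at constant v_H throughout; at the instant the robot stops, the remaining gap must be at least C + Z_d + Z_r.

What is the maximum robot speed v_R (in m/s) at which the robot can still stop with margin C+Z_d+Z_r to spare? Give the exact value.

v_R_max = 21/10 m/s = 2.1000 m/s

at the boundary: (1/12)·v² + (3/50)·v + (-987/2000) = 0
  disc = (3/50)² − 4·(1/12)·(-987/2000) = 1681/10000 ; √disc = 41/100
  v_R = (−(3/50) + 41/100) / (2·(1/12)) = 21/10 m/s
check:
stop time T_s = (21/10)/6 = 0.3500 s
robot in T_r: 2.1000·0.0600 = 0.1260 m
robot under decel: 2.1000²/(2·6.0000) = 0.3675 m
person approaches 0.0000·(0.0600+0.3500) = 0.0000 m
residual clearance needed = 0.0600+0.0050+0.0100 = 0.0750 m
sum ≈ 0.1260+0.3675+0.0000+0.0750 ≈ 0.5685 m = S ✓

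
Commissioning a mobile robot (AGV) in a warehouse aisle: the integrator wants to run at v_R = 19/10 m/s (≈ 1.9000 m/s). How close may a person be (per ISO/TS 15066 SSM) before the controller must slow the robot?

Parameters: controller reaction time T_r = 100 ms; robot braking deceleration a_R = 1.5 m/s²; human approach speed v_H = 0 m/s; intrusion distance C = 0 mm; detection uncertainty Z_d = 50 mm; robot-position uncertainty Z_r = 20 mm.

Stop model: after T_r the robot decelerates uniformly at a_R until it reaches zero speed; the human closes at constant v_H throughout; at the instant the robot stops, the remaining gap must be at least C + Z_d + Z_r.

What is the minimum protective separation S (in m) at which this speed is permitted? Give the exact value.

S_min = 439/300 m = 1.4633 m

braking lasts T_s = (19/10)/(3/2) = 1.2667 s
reaction-phase robot travel = 1.9000·0.1000 = 0.1900 m
braking distance = 1.9000²/(2·1.5000) = 1.2033 m
human over T_r+T_s: 0.0000·(0.1000+1.2667) = 0.0000 m
C+Z_d+Z_r = 0.0000+0.0500+0.0200 = 0.0700 m
S_min ≈ 0.1900+1.2033+0.0000+0.0700  ⇒  S_min = 439/300 m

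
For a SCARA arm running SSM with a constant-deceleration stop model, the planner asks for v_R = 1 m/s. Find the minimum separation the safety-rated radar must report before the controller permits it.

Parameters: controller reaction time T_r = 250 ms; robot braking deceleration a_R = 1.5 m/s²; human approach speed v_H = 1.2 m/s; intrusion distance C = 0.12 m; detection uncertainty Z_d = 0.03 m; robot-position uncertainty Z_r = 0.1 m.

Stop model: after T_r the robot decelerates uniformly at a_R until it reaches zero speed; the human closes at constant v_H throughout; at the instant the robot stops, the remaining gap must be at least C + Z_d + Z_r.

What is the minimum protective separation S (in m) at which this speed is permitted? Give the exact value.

S_min = 29/15 m = 1.9333 m

T_s = v_R/a_R = 1/(3/2) = 0.6667 s
robot covers v_R·T_r = 1.0000·0.2500 = 0.2500 m before braking
robot covers 1.0000·0.6667 − ½·1.5000·0.6667² = 0.3333 m while stopping
human closes 1.2000·0.9167 = 1.1000 m
C+Z_d+Z_r = 0.1200+0.0300+0.1000 = 0.2500 m
S_min ≈ 0.2500+0.3333+1.1000+0.2500  ⇒  S_min = 29/15 m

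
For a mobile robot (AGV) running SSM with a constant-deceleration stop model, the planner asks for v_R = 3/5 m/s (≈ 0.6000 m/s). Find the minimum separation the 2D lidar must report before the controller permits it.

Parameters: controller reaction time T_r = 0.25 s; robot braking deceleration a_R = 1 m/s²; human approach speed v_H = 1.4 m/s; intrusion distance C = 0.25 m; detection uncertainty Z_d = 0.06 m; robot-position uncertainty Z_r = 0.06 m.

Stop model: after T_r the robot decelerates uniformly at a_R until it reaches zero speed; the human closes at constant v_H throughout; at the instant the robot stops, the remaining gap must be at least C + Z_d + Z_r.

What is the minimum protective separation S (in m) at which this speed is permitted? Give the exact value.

S_min = 189/100 m = 1.8900 m

stop time T_s = (3/5)/1 = 0.6000 s
robot in T_r: 0.6000·0.2500 = 0.1500 m
robot under decel: 0.6000²/(2·1.0000) = 0.1800 m
human over T_r+T_s: 1.4000·(0.2500+0.6000) = 1.1900 m
C+Z_d+Z_r = 0.2500+0.0600+0.0600 = 0.3700 m
S_min ≈ 0.1500+0.1800+1.1900+0.3700  ⇒  S_min = 189/100 m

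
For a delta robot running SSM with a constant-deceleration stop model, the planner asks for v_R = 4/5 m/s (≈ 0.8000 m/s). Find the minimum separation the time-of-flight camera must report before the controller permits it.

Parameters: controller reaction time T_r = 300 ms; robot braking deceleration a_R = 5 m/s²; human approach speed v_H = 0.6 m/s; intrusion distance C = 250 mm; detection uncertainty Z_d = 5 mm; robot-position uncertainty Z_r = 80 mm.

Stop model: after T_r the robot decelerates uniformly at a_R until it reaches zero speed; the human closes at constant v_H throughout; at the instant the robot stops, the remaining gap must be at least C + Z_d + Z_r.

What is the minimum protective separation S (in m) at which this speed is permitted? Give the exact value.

braking lasts T_s = (4/5)/5 = 0.1600 s
robot covers v_R·T_r = 0.8000·0.3000 = 0.2400 m before braking
robot under decel: 0.8000²/(2·5.0000) = 0.0640 m
human closes 0.6000·0.4600 = 0.2760 m
C+Z_d+Z_r = 0.2500+0.0050+0.0800 = 0.3350 m
S_min ≈ 0.2400+0.0640+0.2760+0.3350  ⇒  S_min = 183/200 m

S_min = 183/200 m = 0.9150 m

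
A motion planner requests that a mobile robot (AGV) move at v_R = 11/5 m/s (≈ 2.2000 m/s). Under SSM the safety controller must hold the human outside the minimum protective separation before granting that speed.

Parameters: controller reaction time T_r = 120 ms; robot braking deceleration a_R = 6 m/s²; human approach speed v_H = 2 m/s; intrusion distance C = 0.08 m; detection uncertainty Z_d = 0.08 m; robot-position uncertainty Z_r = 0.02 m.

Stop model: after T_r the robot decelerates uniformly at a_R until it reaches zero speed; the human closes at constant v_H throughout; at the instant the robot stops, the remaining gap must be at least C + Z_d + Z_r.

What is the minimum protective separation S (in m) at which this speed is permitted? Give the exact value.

stop time T_s = (11/5)/6 = 0.3667 s
robot in T_r: 2.2000·0.1200 = 0.2640 m
robot covers 2.2000·0.3667 − ½·6.0000·0.3667² = 0.4033 m while stopping
human over T_r+T_s: 2.0000·(0.1200+0.3667) = 0.9733 m
residual clearance needed = 0.0800+0.0800+0.0200 = 0.1800 m
S_min ≈ 0.2640+0.4033+0.9733+0.1800  ⇒  S_min = 2731/1500 m

S_min = 2731/1500 m = 1.8207 m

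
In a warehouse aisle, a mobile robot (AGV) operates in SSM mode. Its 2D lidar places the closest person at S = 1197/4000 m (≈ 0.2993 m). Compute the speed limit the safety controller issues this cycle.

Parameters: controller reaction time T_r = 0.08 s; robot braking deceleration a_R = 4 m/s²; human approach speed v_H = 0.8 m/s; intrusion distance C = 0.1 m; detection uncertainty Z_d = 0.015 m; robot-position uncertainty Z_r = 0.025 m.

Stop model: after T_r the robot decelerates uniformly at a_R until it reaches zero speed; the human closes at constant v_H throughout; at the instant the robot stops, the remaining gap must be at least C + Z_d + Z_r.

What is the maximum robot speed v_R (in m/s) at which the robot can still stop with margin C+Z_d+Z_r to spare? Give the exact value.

v_R_max = 3/10 m/s = 0.3000 m/s

quadratic (1/8)·v² + (7/25)·v + (-381/4000) = 0
  disc = (7/25)² − 4·(1/8)·(-381/4000) = 5041/40000 ; √disc = 71/200
  v_R = (−(7/25) + 71/200) / (2·(1/8)) = 3/10 m/s
check:
T_s = v_R/a_R = (3/10)/4 = 0.0750 s
robot in T_r: 0.3000·0.0800 = 0.0240 m
robot under decel: 0.3000²/(2·4.0000) = 0.0112 m
human closes 0.8000·0.1550 = 0.1240 m
residual clearance needed = 0.1000+0.0150+0.0250 = 0.1400 m
sum ≈ 0.0240+0.0112+0.1240+0.1400 ≈ 0.2993 m = S ✓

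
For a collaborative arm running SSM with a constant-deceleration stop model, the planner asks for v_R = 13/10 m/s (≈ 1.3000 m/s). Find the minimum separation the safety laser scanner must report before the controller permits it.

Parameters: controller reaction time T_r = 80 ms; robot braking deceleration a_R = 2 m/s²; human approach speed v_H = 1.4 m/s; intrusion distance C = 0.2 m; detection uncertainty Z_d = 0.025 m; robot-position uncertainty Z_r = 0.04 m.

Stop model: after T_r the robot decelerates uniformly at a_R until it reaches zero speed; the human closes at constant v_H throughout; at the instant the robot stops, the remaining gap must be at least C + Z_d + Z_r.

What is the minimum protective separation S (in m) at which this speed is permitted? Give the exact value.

S_min = 3627/2000 m = 1.8135 m

braking lasts T_s = (13/10)/2 = 0.6500 s
reaction-phase robot travel = 1.3000·0.0800 = 0.1040 m
robot under decel: 1.3000²/(2·2.0000) = 0.4225 m
human closes 1.4000·0.7300 = 1.0220 m
residual clearance needed = 0.2000+0.0250+0.0400 = 0.2650 m
S_min ≈ 0.1040+0.4225+1.0220+0.2650  ⇒  S_min = 3627/2000 m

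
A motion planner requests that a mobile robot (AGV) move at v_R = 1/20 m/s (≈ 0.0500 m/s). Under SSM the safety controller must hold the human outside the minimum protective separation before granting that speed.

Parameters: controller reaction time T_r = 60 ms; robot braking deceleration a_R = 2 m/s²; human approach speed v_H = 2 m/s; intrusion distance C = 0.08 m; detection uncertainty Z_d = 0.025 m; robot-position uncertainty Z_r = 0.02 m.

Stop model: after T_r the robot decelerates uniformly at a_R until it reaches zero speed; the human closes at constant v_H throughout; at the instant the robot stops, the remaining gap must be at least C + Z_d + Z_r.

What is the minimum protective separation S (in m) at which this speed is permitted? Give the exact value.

T_s = v_R/a_R = (1/20)/2 = 0.0250 s
robot in T_r: 0.0500·0.0600 = 0.0030 m
robot covers 0.0500·0.0250 − ½·2.0000·0.0250² = 0.0006 m while stopping
person approaches 2.0000·(0.0600+0.0250) = 0.1700 m
residual clearance needed = 0.0800+0.0250+0.0200 = 0.1250 m
S_min ≈ 0.0030+0.0006+0.1700+0.1250  ⇒  S_min = 2389/8000 m

S_min = 2389/8000 m = 0.2986 m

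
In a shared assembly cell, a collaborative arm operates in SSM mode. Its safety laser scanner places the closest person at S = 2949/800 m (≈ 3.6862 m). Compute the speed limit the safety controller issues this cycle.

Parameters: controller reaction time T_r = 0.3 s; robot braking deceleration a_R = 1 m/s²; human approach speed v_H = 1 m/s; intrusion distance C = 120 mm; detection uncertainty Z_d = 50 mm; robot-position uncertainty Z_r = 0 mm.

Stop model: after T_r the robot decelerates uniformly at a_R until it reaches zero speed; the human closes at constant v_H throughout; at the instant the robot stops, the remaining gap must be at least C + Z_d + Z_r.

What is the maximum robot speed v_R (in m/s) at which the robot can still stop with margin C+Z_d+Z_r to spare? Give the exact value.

at the boundary: (1/2)·v² + (13/10)·v + (-2573/800) = 0
  disc = (13/10)² − 4·(1/2)·(-2573/800) = 3249/400 ; √disc = 57/20
  v_R = (−(13/10) + 57/20) / (2·(1/2)) = 31/20 m/s
check:
stop time T_s = (31/20)/1 = 1.5500 s
reaction-phase robot travel = 1.5500·0.3000 = 0.4650 m
braking distance = 1.5500²/(2·1.0000) = 1.2012 m
person approaches 1.0000·(0.3000+1.5500) = 1.8500 m
margins: 0.1200+0.0500+0.0000 = 0.1700 m
sum ≈ 0.4650+1.2012+1.8500+0.1700 ≈ 3.6862 m = S ✓

v_R_max = 31/20 m/s = 1.5500 m/s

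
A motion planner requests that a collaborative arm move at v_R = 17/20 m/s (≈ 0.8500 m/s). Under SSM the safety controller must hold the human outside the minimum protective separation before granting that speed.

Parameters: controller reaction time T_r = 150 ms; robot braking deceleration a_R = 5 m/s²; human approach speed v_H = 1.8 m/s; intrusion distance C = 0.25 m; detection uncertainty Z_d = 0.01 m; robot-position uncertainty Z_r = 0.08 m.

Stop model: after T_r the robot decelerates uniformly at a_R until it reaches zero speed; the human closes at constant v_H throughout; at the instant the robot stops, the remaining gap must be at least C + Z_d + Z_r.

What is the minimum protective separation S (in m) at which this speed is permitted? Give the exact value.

S_min = 4463/4000 m = 1.1158 m

braking lasts T_s = (17/20)/5 = 0.1700 s
robot covers v_R·T_r = 0.8500·0.1500 = 0.1275 m before braking
robot under decel: 0.8500²/(2·5.0000) = 0.0722 m
human over T_r+T_s: 1.8000·(0.1500+0.1700) = 0.5760 m
residual clearance needed = 0.2500+0.0100+0.0800 = 0.3400 m
S_min ≈ 0.1275+0.0722+0.5760+0.3400  ⇒  S_min = 4463/4000 m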